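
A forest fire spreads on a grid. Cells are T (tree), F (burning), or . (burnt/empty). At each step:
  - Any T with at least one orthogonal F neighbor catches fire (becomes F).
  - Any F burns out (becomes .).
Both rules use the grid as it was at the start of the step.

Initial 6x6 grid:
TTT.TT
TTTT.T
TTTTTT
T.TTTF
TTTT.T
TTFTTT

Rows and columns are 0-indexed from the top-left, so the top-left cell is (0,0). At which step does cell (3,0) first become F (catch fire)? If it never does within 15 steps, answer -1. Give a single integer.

Step 1: cell (3,0)='T' (+6 fires, +2 burnt)
Step 2: cell (3,0)='T' (+9 fires, +6 burnt)
Step 3: cell (3,0)='T' (+4 fires, +9 burnt)
Step 4: cell (3,0)='F' (+5 fires, +4 burnt)
  -> target ignites at step 4
Step 5: cell (3,0)='.' (+3 fires, +5 burnt)
Step 6: cell (3,0)='.' (+2 fires, +3 burnt)
Step 7: cell (3,0)='.' (+1 fires, +2 burnt)
Step 8: cell (3,0)='.' (+0 fires, +1 burnt)
  fire out at step 8

4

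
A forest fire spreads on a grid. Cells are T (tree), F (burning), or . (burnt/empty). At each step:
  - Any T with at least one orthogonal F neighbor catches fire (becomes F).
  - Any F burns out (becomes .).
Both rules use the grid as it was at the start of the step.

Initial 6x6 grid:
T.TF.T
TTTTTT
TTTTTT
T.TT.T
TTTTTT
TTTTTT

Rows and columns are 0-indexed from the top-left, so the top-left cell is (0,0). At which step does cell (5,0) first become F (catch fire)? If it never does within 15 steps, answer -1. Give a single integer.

Step 1: cell (5,0)='T' (+2 fires, +1 burnt)
Step 2: cell (5,0)='T' (+3 fires, +2 burnt)
Step 3: cell (5,0)='T' (+5 fires, +3 burnt)
Step 4: cell (5,0)='T' (+6 fires, +5 burnt)
Step 5: cell (5,0)='T' (+6 fires, +6 burnt)
Step 6: cell (5,0)='T' (+5 fires, +6 burnt)
Step 7: cell (5,0)='T' (+3 fires, +5 burnt)
Step 8: cell (5,0)='F' (+1 fires, +3 burnt)
  -> target ignites at step 8
Step 9: cell (5,0)='.' (+0 fires, +1 burnt)
  fire out at step 9

8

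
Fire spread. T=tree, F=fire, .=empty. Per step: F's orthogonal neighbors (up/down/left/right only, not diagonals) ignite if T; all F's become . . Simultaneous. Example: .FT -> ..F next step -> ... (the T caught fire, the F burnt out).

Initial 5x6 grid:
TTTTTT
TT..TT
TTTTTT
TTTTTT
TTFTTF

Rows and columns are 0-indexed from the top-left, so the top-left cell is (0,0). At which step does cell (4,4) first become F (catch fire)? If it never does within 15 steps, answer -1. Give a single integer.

Step 1: cell (4,4)='F' (+5 fires, +2 burnt)
  -> target ignites at step 1
Step 2: cell (4,4)='.' (+6 fires, +5 burnt)
Step 3: cell (4,4)='.' (+5 fires, +6 burnt)
Step 4: cell (4,4)='.' (+4 fires, +5 burnt)
Step 5: cell (4,4)='.' (+3 fires, +4 burnt)
Step 6: cell (4,4)='.' (+3 fires, +3 burnt)
Step 7: cell (4,4)='.' (+0 fires, +3 burnt)
  fire out at step 7

1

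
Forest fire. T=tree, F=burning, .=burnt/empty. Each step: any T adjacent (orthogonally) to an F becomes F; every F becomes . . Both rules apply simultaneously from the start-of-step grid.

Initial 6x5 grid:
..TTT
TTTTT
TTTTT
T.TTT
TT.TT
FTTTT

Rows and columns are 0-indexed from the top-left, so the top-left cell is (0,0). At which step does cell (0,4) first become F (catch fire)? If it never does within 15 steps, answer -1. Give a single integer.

Step 1: cell (0,4)='T' (+2 fires, +1 burnt)
Step 2: cell (0,4)='T' (+3 fires, +2 burnt)
Step 3: cell (0,4)='T' (+2 fires, +3 burnt)
Step 4: cell (0,4)='T' (+4 fires, +2 burnt)
Step 5: cell (0,4)='T' (+4 fires, +4 burnt)
Step 6: cell (0,4)='T' (+4 fires, +4 burnt)
Step 7: cell (0,4)='T' (+3 fires, +4 burnt)
Step 8: cell (0,4)='T' (+2 fires, +3 burnt)
Step 9: cell (0,4)='F' (+1 fires, +2 burnt)
  -> target ignites at step 9
Step 10: cell (0,4)='.' (+0 fires, +1 burnt)
  fire out at step 10

9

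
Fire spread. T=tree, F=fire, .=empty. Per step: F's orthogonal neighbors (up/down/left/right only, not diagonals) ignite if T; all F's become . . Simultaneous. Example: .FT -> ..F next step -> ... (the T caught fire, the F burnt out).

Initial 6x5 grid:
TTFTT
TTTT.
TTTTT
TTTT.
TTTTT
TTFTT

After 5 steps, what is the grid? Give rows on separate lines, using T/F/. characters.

Step 1: 6 trees catch fire, 2 burn out
  TF.FT
  TTFT.
  TTTTT
  TTTT.
  TTFTT
  TF.FT
Step 2: 10 trees catch fire, 6 burn out
  F...F
  TF.F.
  TTFTT
  TTFT.
  TF.FT
  F...F
Step 3: 7 trees catch fire, 10 burn out
  .....
  F....
  TF.FT
  TF.F.
  F...F
  .....
Step 4: 3 trees catch fire, 7 burn out
  .....
  .....
  F...F
  F....
  .....
  .....
Step 5: 0 trees catch fire, 3 burn out
  .....
  .....
  .....
  .....
  .....
  .....

.....
.....
.....
.....
.....
.....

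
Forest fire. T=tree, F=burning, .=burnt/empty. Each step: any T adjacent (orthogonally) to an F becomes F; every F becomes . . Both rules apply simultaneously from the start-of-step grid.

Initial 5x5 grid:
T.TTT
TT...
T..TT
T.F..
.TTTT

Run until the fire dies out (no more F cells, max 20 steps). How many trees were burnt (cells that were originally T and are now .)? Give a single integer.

Step 1: +1 fires, +1 burnt (F count now 1)
Step 2: +2 fires, +1 burnt (F count now 2)
Step 3: +1 fires, +2 burnt (F count now 1)
Step 4: +0 fires, +1 burnt (F count now 0)
Fire out after step 4
Initially T: 14, now '.': 15
Total burnt (originally-T cells now '.'): 4

Answer: 4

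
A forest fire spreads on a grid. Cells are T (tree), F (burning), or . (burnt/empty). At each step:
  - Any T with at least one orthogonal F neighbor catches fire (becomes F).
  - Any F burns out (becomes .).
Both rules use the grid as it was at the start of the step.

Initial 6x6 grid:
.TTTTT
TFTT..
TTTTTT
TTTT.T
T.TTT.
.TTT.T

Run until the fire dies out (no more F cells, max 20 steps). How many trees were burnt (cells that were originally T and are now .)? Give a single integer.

Answer: 26

Derivation:
Step 1: +4 fires, +1 burnt (F count now 4)
Step 2: +5 fires, +4 burnt (F count now 5)
Step 3: +4 fires, +5 burnt (F count now 4)
Step 4: +5 fires, +4 burnt (F count now 5)
Step 5: +4 fires, +5 burnt (F count now 4)
Step 6: +4 fires, +4 burnt (F count now 4)
Step 7: +0 fires, +4 burnt (F count now 0)
Fire out after step 7
Initially T: 27, now '.': 35
Total burnt (originally-T cells now '.'): 26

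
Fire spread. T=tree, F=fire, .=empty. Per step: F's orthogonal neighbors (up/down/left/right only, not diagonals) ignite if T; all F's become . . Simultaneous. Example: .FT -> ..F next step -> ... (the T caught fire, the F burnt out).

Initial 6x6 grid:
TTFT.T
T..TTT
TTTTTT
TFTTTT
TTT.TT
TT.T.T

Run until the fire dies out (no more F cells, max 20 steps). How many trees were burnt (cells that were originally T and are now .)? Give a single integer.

Step 1: +6 fires, +2 burnt (F count now 6)
Step 2: +8 fires, +6 burnt (F count now 8)
Step 3: +5 fires, +8 burnt (F count now 5)
Step 4: +4 fires, +5 burnt (F count now 4)
Step 5: +3 fires, +4 burnt (F count now 3)
Step 6: +1 fires, +3 burnt (F count now 1)
Step 7: +0 fires, +1 burnt (F count now 0)
Fire out after step 7
Initially T: 28, now '.': 35
Total burnt (originally-T cells now '.'): 27

Answer: 27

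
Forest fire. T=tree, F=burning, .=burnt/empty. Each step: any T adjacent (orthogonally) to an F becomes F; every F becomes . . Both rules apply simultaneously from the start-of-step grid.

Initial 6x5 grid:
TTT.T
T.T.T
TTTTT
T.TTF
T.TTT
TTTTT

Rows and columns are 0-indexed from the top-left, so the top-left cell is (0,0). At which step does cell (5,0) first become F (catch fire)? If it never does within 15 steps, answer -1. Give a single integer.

Step 1: cell (5,0)='T' (+3 fires, +1 burnt)
Step 2: cell (5,0)='T' (+5 fires, +3 burnt)
Step 3: cell (5,0)='T' (+4 fires, +5 burnt)
Step 4: cell (5,0)='T' (+3 fires, +4 burnt)
Step 5: cell (5,0)='T' (+3 fires, +3 burnt)
Step 6: cell (5,0)='F' (+4 fires, +3 burnt)
  -> target ignites at step 6
Step 7: cell (5,0)='.' (+2 fires, +4 burnt)
Step 8: cell (5,0)='.' (+0 fires, +2 burnt)
  fire out at step 8

6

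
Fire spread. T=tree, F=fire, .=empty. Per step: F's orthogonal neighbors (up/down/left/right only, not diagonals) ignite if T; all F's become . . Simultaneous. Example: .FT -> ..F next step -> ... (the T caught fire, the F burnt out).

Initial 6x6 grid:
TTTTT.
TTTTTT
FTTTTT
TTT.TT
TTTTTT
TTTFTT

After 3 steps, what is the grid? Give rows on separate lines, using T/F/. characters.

Step 1: 6 trees catch fire, 2 burn out
  TTTTT.
  FTTTTT
  .FTTTT
  FTT.TT
  TTTFTT
  TTF.FT
Step 2: 9 trees catch fire, 6 burn out
  FTTTT.
  .FTTTT
  ..FTTT
  .FT.TT
  FTF.FT
  TF...F
Step 3: 8 trees catch fire, 9 burn out
  .FTTT.
  ..FTTT
  ...FTT
  ..F.FT
  .F...F
  F.....

.FTTT.
..FTTT
...FTT
..F.FT
.F...F
F.....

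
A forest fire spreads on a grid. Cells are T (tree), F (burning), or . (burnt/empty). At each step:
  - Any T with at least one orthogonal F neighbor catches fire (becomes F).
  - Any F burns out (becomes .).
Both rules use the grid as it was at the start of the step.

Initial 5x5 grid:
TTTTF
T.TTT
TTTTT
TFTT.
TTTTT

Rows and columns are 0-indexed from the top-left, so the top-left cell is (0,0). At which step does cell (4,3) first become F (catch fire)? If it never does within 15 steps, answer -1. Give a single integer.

Step 1: cell (4,3)='T' (+6 fires, +2 burnt)
Step 2: cell (4,3)='T' (+8 fires, +6 burnt)
Step 3: cell (4,3)='F' (+5 fires, +8 burnt)
  -> target ignites at step 3
Step 4: cell (4,3)='.' (+2 fires, +5 burnt)
Step 5: cell (4,3)='.' (+0 fires, +2 burnt)
  fire out at step 5

3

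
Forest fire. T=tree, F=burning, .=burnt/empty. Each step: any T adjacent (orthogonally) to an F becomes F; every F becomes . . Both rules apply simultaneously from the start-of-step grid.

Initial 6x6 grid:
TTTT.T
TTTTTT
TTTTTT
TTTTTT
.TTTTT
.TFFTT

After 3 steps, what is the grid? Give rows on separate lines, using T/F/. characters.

Step 1: 4 trees catch fire, 2 burn out
  TTTT.T
  TTTTTT
  TTTTTT
  TTTTTT
  .TFFTT
  .F..FT
Step 2: 5 trees catch fire, 4 burn out
  TTTT.T
  TTTTTT
  TTTTTT
  TTFFTT
  .F..FT
  .....F
Step 3: 5 trees catch fire, 5 burn out
  TTTT.T
  TTTTTT
  TTFFTT
  TF..FT
  .....F
  ......

TTTT.T
TTTTTT
TTFFTT
TF..FT
.....F
......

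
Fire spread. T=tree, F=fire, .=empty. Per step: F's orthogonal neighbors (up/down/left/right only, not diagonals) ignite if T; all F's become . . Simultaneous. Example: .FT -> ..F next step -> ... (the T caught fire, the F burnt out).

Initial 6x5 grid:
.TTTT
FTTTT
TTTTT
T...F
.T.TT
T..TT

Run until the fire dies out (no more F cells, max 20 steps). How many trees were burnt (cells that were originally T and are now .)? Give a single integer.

Answer: 18

Derivation:
Step 1: +4 fires, +2 burnt (F count now 4)
Step 2: +8 fires, +4 burnt (F count now 8)
Step 3: +5 fires, +8 burnt (F count now 5)
Step 4: +1 fires, +5 burnt (F count now 1)
Step 5: +0 fires, +1 burnt (F count now 0)
Fire out after step 5
Initially T: 20, now '.': 28
Total burnt (originally-T cells now '.'): 18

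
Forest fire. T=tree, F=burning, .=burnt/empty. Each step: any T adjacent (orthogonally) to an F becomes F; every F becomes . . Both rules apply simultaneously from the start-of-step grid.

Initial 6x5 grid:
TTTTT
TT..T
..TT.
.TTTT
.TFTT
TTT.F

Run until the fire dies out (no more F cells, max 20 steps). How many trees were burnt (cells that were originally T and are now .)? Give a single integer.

Answer: 12

Derivation:
Step 1: +5 fires, +2 burnt (F count now 5)
Step 2: +5 fires, +5 burnt (F count now 5)
Step 3: +2 fires, +5 burnt (F count now 2)
Step 4: +0 fires, +2 burnt (F count now 0)
Fire out after step 4
Initially T: 20, now '.': 22
Total burnt (originally-T cells now '.'): 12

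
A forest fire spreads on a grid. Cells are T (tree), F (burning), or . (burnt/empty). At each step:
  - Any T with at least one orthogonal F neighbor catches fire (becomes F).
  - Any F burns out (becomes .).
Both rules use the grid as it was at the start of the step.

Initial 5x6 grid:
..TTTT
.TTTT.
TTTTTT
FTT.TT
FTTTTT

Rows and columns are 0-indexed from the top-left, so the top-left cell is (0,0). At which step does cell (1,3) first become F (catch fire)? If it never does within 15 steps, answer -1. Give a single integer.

Step 1: cell (1,3)='T' (+3 fires, +2 burnt)
Step 2: cell (1,3)='T' (+3 fires, +3 burnt)
Step 3: cell (1,3)='T' (+3 fires, +3 burnt)
Step 4: cell (1,3)='T' (+3 fires, +3 burnt)
Step 5: cell (1,3)='F' (+5 fires, +3 burnt)
  -> target ignites at step 5
Step 6: cell (1,3)='.' (+4 fires, +5 burnt)
Step 7: cell (1,3)='.' (+1 fires, +4 burnt)
Step 8: cell (1,3)='.' (+1 fires, +1 burnt)
Step 9: cell (1,3)='.' (+0 fires, +1 burnt)
  fire out at step 9

5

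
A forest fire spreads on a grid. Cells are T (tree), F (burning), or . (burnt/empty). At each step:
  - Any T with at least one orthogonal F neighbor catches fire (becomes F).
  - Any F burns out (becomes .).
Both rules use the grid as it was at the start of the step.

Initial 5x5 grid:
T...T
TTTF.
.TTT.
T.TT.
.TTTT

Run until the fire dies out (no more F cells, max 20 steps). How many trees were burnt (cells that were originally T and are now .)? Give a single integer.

Step 1: +2 fires, +1 burnt (F count now 2)
Step 2: +3 fires, +2 burnt (F count now 3)
Step 3: +4 fires, +3 burnt (F count now 4)
Step 4: +3 fires, +4 burnt (F count now 3)
Step 5: +1 fires, +3 burnt (F count now 1)
Step 6: +0 fires, +1 burnt (F count now 0)
Fire out after step 6
Initially T: 15, now '.': 23
Total burnt (originally-T cells now '.'): 13

Answer: 13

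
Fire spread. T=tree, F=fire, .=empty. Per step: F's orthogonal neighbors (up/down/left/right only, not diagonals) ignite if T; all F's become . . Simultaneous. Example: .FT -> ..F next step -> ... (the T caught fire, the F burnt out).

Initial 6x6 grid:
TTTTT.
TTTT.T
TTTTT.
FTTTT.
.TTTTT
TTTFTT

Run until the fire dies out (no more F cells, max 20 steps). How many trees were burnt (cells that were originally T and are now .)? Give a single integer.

Answer: 28

Derivation:
Step 1: +5 fires, +2 burnt (F count now 5)
Step 2: +9 fires, +5 burnt (F count now 9)
Step 3: +7 fires, +9 burnt (F count now 7)
Step 4: +4 fires, +7 burnt (F count now 4)
Step 5: +2 fires, +4 burnt (F count now 2)
Step 6: +1 fires, +2 burnt (F count now 1)
Step 7: +0 fires, +1 burnt (F count now 0)
Fire out after step 7
Initially T: 29, now '.': 35
Total burnt (originally-T cells now '.'): 28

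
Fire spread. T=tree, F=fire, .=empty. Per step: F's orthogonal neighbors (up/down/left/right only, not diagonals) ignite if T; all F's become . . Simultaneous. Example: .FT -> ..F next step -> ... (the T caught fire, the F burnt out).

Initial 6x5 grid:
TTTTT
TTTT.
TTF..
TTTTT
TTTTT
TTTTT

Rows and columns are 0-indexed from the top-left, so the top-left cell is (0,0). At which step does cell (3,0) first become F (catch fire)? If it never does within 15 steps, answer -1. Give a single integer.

Step 1: cell (3,0)='T' (+3 fires, +1 burnt)
Step 2: cell (3,0)='T' (+7 fires, +3 burnt)
Step 3: cell (3,0)='F' (+8 fires, +7 burnt)
  -> target ignites at step 3
Step 4: cell (3,0)='.' (+6 fires, +8 burnt)
Step 5: cell (3,0)='.' (+2 fires, +6 burnt)
Step 6: cell (3,0)='.' (+0 fires, +2 burnt)
  fire out at step 6

3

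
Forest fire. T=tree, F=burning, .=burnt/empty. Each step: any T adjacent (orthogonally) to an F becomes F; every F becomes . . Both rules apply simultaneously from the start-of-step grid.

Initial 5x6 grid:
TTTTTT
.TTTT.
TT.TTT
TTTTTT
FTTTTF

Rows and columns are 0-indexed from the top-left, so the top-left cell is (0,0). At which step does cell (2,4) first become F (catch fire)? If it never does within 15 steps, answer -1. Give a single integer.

Step 1: cell (2,4)='T' (+4 fires, +2 burnt)
Step 2: cell (2,4)='T' (+6 fires, +4 burnt)
Step 3: cell (2,4)='F' (+4 fires, +6 burnt)
  -> target ignites at step 3
Step 4: cell (2,4)='.' (+3 fires, +4 burnt)
Step 5: cell (2,4)='.' (+4 fires, +3 burnt)
Step 6: cell (2,4)='.' (+4 fires, +4 burnt)
Step 7: cell (2,4)='.' (+0 fires, +4 burnt)
  fire out at step 7

3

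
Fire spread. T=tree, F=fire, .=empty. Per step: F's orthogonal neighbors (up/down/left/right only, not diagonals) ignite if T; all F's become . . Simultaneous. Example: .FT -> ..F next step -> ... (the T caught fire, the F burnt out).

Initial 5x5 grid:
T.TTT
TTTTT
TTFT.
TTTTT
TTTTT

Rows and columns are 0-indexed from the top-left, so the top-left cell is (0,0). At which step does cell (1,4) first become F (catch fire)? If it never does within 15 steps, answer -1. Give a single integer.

Step 1: cell (1,4)='T' (+4 fires, +1 burnt)
Step 2: cell (1,4)='T' (+7 fires, +4 burnt)
Step 3: cell (1,4)='F' (+7 fires, +7 burnt)
  -> target ignites at step 3
Step 4: cell (1,4)='.' (+4 fires, +7 burnt)
Step 5: cell (1,4)='.' (+0 fires, +4 burnt)
  fire out at step 5

3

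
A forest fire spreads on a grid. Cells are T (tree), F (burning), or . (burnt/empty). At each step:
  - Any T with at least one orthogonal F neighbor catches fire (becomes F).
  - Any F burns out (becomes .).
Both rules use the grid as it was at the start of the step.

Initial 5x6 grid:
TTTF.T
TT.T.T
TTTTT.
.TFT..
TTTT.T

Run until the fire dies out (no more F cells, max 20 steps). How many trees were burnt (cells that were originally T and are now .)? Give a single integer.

Step 1: +6 fires, +2 burnt (F count now 6)
Step 2: +5 fires, +6 burnt (F count now 5)
Step 3: +5 fires, +5 burnt (F count now 5)
Step 4: +1 fires, +5 burnt (F count now 1)
Step 5: +0 fires, +1 burnt (F count now 0)
Fire out after step 5
Initially T: 20, now '.': 27
Total burnt (originally-T cells now '.'): 17

Answer: 17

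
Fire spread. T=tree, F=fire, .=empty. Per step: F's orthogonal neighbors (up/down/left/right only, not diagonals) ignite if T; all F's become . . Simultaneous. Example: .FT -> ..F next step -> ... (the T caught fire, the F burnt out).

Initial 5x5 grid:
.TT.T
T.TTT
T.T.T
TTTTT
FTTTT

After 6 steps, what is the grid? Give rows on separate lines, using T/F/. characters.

Step 1: 2 trees catch fire, 1 burn out
  .TT.T
  T.TTT
  T.T.T
  FTTTT
  .FTTT
Step 2: 3 trees catch fire, 2 burn out
  .TT.T
  T.TTT
  F.T.T
  .FTTT
  ..FTT
Step 3: 3 trees catch fire, 3 burn out
  .TT.T
  F.TTT
  ..T.T
  ..FTT
  ...FT
Step 4: 3 trees catch fire, 3 burn out
  .TT.T
  ..TTT
  ..F.T
  ...FT
  ....F
Step 5: 2 trees catch fire, 3 burn out
  .TT.T
  ..FTT
  ....T
  ....F
  .....
Step 6: 3 trees catch fire, 2 burn out
  .TF.T
  ...FT
  ....F
  .....
  .....

.TF.T
...FT
....F
.....
.....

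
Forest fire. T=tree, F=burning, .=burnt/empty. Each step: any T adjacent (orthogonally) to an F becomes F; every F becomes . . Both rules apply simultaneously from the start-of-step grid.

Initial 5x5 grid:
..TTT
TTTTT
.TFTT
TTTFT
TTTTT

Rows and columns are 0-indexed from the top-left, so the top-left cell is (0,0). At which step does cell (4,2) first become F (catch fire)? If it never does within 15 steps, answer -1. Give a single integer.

Step 1: cell (4,2)='T' (+6 fires, +2 burnt)
Step 2: cell (4,2)='F' (+7 fires, +6 burnt)
  -> target ignites at step 2
Step 3: cell (4,2)='.' (+5 fires, +7 burnt)
Step 4: cell (4,2)='.' (+2 fires, +5 burnt)
Step 5: cell (4,2)='.' (+0 fires, +2 burnt)
  fire out at step 5

2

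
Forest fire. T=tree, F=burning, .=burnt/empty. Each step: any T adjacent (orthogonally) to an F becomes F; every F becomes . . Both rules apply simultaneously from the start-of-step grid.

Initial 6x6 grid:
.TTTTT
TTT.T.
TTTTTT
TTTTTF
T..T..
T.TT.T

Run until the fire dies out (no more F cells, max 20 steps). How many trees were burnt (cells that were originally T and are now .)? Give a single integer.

Step 1: +2 fires, +1 burnt (F count now 2)
Step 2: +2 fires, +2 burnt (F count now 2)
Step 3: +4 fires, +2 burnt (F count now 4)
Step 4: +4 fires, +4 burnt (F count now 4)
Step 5: +6 fires, +4 burnt (F count now 6)
Step 6: +4 fires, +6 burnt (F count now 4)
Step 7: +3 fires, +4 burnt (F count now 3)
Step 8: +0 fires, +3 burnt (F count now 0)
Fire out after step 8
Initially T: 26, now '.': 35
Total burnt (originally-T cells now '.'): 25

Answer: 25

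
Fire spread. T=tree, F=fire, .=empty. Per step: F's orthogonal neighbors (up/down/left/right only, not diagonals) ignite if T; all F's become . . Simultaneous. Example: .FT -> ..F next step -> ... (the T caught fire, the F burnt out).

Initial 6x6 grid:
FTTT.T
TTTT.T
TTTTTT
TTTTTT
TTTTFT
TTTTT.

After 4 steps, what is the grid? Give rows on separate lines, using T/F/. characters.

Step 1: 6 trees catch fire, 2 burn out
  .FTT.T
  FTTT.T
  TTTTTT
  TTTTFT
  TTTF.F
  TTTTF.
Step 2: 8 trees catch fire, 6 burn out
  ..FT.T
  .FTT.T
  FTTTFT
  TTTF.F
  TTF...
  TTTF..
Step 3: 9 trees catch fire, 8 burn out
  ...F.T
  ..FT.T
  .FTF.F
  FTF...
  TF....
  TTF...
Step 4: 6 trees catch fire, 9 burn out
  .....T
  ...F.F
  ..F...
  .F....
  F.....
  TF....

.....T
...F.F
..F...
.F....
F.....
TF....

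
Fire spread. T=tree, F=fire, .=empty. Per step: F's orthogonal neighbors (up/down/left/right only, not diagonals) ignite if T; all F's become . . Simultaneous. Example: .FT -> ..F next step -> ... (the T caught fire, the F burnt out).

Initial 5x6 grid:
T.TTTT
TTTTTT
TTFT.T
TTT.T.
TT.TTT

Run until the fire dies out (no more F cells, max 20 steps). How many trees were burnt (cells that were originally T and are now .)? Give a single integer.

Answer: 20

Derivation:
Step 1: +4 fires, +1 burnt (F count now 4)
Step 2: +5 fires, +4 burnt (F count now 5)
Step 3: +5 fires, +5 burnt (F count now 5)
Step 4: +4 fires, +5 burnt (F count now 4)
Step 5: +2 fires, +4 burnt (F count now 2)
Step 6: +0 fires, +2 burnt (F count now 0)
Fire out after step 6
Initially T: 24, now '.': 26
Total burnt (originally-T cells now '.'): 20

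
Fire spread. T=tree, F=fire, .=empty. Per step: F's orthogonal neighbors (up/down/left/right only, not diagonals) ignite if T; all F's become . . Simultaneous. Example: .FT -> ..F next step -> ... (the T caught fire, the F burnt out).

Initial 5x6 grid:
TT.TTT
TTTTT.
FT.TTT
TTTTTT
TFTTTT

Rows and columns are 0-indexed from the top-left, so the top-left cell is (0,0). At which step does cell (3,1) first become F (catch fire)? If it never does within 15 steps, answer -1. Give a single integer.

Step 1: cell (3,1)='F' (+6 fires, +2 burnt)
  -> target ignites at step 1
Step 2: cell (3,1)='.' (+4 fires, +6 burnt)
Step 3: cell (3,1)='.' (+4 fires, +4 burnt)
Step 4: cell (3,1)='.' (+4 fires, +4 burnt)
Step 5: cell (3,1)='.' (+4 fires, +4 burnt)
Step 6: cell (3,1)='.' (+2 fires, +4 burnt)
Step 7: cell (3,1)='.' (+1 fires, +2 burnt)
Step 8: cell (3,1)='.' (+0 fires, +1 burnt)
  fire out at step 8

1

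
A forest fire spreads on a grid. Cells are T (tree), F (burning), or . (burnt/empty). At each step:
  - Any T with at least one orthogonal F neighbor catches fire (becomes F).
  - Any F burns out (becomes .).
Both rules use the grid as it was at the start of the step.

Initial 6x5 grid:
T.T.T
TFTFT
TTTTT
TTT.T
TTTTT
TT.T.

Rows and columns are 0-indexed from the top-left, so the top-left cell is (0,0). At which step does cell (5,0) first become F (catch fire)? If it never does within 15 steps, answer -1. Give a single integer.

Step 1: cell (5,0)='T' (+5 fires, +2 burnt)
Step 2: cell (5,0)='T' (+7 fires, +5 burnt)
Step 3: cell (5,0)='T' (+4 fires, +7 burnt)
Step 4: cell (5,0)='T' (+4 fires, +4 burnt)
Step 5: cell (5,0)='F' (+2 fires, +4 burnt)
  -> target ignites at step 5
Step 6: cell (5,0)='.' (+1 fires, +2 burnt)
Step 7: cell (5,0)='.' (+0 fires, +1 burnt)
  fire out at step 7

5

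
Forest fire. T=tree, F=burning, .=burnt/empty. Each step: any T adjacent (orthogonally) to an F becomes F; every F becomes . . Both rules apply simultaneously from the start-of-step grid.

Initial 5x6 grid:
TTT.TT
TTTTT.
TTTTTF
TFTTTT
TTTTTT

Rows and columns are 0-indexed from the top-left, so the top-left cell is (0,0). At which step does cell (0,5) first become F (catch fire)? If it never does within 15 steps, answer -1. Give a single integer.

Step 1: cell (0,5)='T' (+6 fires, +2 burnt)
Step 2: cell (0,5)='T' (+10 fires, +6 burnt)
Step 3: cell (0,5)='T' (+7 fires, +10 burnt)
Step 4: cell (0,5)='F' (+3 fires, +7 burnt)
  -> target ignites at step 4
Step 5: cell (0,5)='.' (+0 fires, +3 burnt)
  fire out at step 5

4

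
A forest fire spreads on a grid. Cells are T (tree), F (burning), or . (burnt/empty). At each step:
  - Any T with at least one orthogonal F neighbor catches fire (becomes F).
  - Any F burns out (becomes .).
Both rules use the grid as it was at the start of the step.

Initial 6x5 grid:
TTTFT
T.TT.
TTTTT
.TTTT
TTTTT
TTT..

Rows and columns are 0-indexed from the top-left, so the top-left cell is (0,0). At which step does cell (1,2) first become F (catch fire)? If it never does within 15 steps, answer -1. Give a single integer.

Step 1: cell (1,2)='T' (+3 fires, +1 burnt)
Step 2: cell (1,2)='F' (+3 fires, +3 burnt)
  -> target ignites at step 2
Step 3: cell (1,2)='.' (+4 fires, +3 burnt)
Step 4: cell (1,2)='.' (+5 fires, +4 burnt)
Step 5: cell (1,2)='.' (+4 fires, +5 burnt)
Step 6: cell (1,2)='.' (+2 fires, +4 burnt)
Step 7: cell (1,2)='.' (+2 fires, +2 burnt)
Step 8: cell (1,2)='.' (+1 fires, +2 burnt)
Step 9: cell (1,2)='.' (+0 fires, +1 burnt)
  fire out at step 9

2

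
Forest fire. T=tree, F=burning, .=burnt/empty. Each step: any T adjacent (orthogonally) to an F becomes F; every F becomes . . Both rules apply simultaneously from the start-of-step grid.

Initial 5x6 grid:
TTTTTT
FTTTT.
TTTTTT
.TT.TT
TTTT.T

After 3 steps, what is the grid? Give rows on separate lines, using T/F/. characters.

Step 1: 3 trees catch fire, 1 burn out
  FTTTTT
  .FTTT.
  FTTTTT
  .TT.TT
  TTTT.T
Step 2: 3 trees catch fire, 3 burn out
  .FTTTT
  ..FTT.
  .FTTTT
  .TT.TT
  TTTT.T
Step 3: 4 trees catch fire, 3 burn out
  ..FTTT
  ...FT.
  ..FTTT
  .FT.TT
  TTTT.T

..FTTT
...FT.
..FTTT
.FT.TT
TTTT.T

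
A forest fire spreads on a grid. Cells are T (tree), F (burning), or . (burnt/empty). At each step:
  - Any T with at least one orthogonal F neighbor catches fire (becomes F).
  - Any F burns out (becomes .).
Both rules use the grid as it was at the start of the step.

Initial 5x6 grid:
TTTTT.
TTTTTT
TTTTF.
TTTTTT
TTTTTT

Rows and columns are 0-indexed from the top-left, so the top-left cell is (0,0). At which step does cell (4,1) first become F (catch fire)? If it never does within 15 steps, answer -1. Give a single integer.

Step 1: cell (4,1)='T' (+3 fires, +1 burnt)
Step 2: cell (4,1)='T' (+7 fires, +3 burnt)
Step 3: cell (4,1)='T' (+6 fires, +7 burnt)
Step 4: cell (4,1)='T' (+5 fires, +6 burnt)
Step 5: cell (4,1)='F' (+4 fires, +5 burnt)
  -> target ignites at step 5
Step 6: cell (4,1)='.' (+2 fires, +4 burnt)
Step 7: cell (4,1)='.' (+0 fires, +2 burnt)
  fire out at step 7

5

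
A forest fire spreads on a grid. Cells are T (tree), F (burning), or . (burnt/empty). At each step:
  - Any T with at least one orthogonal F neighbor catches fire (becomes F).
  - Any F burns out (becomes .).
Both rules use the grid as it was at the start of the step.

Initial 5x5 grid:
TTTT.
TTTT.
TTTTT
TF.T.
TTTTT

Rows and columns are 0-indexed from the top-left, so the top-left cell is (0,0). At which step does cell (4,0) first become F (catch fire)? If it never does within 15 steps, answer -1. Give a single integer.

Step 1: cell (4,0)='T' (+3 fires, +1 burnt)
Step 2: cell (4,0)='F' (+5 fires, +3 burnt)
  -> target ignites at step 2
Step 3: cell (4,0)='.' (+5 fires, +5 burnt)
Step 4: cell (4,0)='.' (+6 fires, +5 burnt)
Step 5: cell (4,0)='.' (+1 fires, +6 burnt)
Step 6: cell (4,0)='.' (+0 fires, +1 burnt)
  fire out at step 6

2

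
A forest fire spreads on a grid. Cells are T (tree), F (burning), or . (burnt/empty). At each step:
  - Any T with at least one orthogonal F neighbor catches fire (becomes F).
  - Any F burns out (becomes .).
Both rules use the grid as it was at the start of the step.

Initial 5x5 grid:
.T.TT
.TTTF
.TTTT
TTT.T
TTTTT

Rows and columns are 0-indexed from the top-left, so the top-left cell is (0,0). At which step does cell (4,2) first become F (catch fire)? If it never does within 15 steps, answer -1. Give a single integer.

Step 1: cell (4,2)='T' (+3 fires, +1 burnt)
Step 2: cell (4,2)='T' (+4 fires, +3 burnt)
Step 3: cell (4,2)='T' (+3 fires, +4 burnt)
Step 4: cell (4,2)='T' (+4 fires, +3 burnt)
Step 5: cell (4,2)='F' (+2 fires, +4 burnt)
  -> target ignites at step 5
Step 6: cell (4,2)='.' (+2 fires, +2 burnt)
Step 7: cell (4,2)='.' (+1 fires, +2 burnt)
Step 8: cell (4,2)='.' (+0 fires, +1 burnt)
  fire out at step 8

5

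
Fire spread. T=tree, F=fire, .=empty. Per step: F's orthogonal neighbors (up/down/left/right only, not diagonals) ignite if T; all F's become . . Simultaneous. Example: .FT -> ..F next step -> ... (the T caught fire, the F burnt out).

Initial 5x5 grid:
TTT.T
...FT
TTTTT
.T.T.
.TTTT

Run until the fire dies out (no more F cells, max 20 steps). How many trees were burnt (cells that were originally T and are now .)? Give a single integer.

Answer: 13

Derivation:
Step 1: +2 fires, +1 burnt (F count now 2)
Step 2: +4 fires, +2 burnt (F count now 4)
Step 3: +2 fires, +4 burnt (F count now 2)
Step 4: +4 fires, +2 burnt (F count now 4)
Step 5: +1 fires, +4 burnt (F count now 1)
Step 6: +0 fires, +1 burnt (F count now 0)
Fire out after step 6
Initially T: 16, now '.': 22
Total burnt (originally-T cells now '.'): 13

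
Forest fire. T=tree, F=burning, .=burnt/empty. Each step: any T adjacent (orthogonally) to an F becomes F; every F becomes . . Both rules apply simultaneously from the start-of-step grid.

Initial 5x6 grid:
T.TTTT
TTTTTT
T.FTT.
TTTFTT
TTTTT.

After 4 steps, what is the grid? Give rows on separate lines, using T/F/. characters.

Step 1: 5 trees catch fire, 2 burn out
  T.TTTT
  TTFTTT
  T..FT.
  TTF.FT
  TTTFT.
Step 2: 8 trees catch fire, 5 burn out
  T.FTTT
  TF.FTT
  T...F.
  TF...F
  TTF.F.
Step 3: 5 trees catch fire, 8 burn out
  T..FTT
  F...FT
  T.....
  F.....
  TF....
Step 4: 5 trees catch fire, 5 burn out
  F...FT
  .....F
  F.....
  ......
  F.....

F...FT
.....F
F.....
......
F.....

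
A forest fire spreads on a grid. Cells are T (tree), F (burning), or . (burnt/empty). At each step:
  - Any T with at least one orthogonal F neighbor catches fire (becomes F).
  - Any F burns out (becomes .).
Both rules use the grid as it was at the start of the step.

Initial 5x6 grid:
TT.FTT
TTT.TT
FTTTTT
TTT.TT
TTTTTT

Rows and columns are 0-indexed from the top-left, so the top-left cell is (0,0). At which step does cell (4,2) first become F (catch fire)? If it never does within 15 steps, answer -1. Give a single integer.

Step 1: cell (4,2)='T' (+4 fires, +2 burnt)
Step 2: cell (4,2)='T' (+7 fires, +4 burnt)
Step 3: cell (4,2)='T' (+7 fires, +7 burnt)
Step 4: cell (4,2)='F' (+3 fires, +7 burnt)
  -> target ignites at step 4
Step 5: cell (4,2)='.' (+3 fires, +3 burnt)
Step 6: cell (4,2)='.' (+1 fires, +3 burnt)
Step 7: cell (4,2)='.' (+0 fires, +1 burnt)
  fire out at step 7

4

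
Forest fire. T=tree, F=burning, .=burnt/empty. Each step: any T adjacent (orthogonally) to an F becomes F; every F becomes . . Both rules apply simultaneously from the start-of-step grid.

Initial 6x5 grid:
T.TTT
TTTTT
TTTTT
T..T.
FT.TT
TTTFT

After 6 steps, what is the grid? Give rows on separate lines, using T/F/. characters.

Step 1: 6 trees catch fire, 2 burn out
  T.TTT
  TTTTT
  TTTTT
  F..T.
  .F.FT
  FTF.F
Step 2: 4 trees catch fire, 6 burn out
  T.TTT
  TTTTT
  FTTTT
  ...F.
  ....F
  .F...
Step 3: 3 trees catch fire, 4 burn out
  T.TTT
  FTTTT
  .FTFT
  .....
  .....
  .....
Step 4: 5 trees catch fire, 3 burn out
  F.TTT
  .FTFT
  ..F.F
  .....
  .....
  .....
Step 5: 3 trees catch fire, 5 burn out
  ..TFT
  ..F.F
  .....
  .....
  .....
  .....
Step 6: 2 trees catch fire, 3 burn out
  ..F.F
  .....
  .....
  .....
  .....
  .....

..F.F
.....
.....
.....
.....
.....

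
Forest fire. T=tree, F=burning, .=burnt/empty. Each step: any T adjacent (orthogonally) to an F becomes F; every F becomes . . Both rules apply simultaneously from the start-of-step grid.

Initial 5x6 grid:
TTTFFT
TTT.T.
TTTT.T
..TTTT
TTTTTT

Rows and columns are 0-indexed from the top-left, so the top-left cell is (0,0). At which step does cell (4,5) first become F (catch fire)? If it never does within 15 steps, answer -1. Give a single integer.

Step 1: cell (4,5)='T' (+3 fires, +2 burnt)
Step 2: cell (4,5)='T' (+2 fires, +3 burnt)
Step 3: cell (4,5)='T' (+3 fires, +2 burnt)
Step 4: cell (4,5)='T' (+4 fires, +3 burnt)
Step 5: cell (4,5)='T' (+3 fires, +4 burnt)
Step 6: cell (4,5)='T' (+3 fires, +3 burnt)
Step 7: cell (4,5)='T' (+3 fires, +3 burnt)
Step 8: cell (4,5)='F' (+2 fires, +3 burnt)
  -> target ignites at step 8
Step 9: cell (4,5)='.' (+0 fires, +2 burnt)
  fire out at step 9

8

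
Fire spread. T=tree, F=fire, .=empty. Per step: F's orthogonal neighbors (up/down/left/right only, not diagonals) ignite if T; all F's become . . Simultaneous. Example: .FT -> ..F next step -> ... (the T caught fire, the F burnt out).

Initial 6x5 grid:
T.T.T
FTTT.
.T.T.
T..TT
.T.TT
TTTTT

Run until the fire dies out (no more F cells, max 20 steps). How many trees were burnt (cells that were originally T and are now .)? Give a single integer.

Answer: 17

Derivation:
Step 1: +2 fires, +1 burnt (F count now 2)
Step 2: +2 fires, +2 burnt (F count now 2)
Step 3: +2 fires, +2 burnt (F count now 2)
Step 4: +1 fires, +2 burnt (F count now 1)
Step 5: +1 fires, +1 burnt (F count now 1)
Step 6: +2 fires, +1 burnt (F count now 2)
Step 7: +2 fires, +2 burnt (F count now 2)
Step 8: +2 fires, +2 burnt (F count now 2)
Step 9: +1 fires, +2 burnt (F count now 1)
Step 10: +2 fires, +1 burnt (F count now 2)
Step 11: +0 fires, +2 burnt (F count now 0)
Fire out after step 11
Initially T: 19, now '.': 28
Total burnt (originally-T cells now '.'): 17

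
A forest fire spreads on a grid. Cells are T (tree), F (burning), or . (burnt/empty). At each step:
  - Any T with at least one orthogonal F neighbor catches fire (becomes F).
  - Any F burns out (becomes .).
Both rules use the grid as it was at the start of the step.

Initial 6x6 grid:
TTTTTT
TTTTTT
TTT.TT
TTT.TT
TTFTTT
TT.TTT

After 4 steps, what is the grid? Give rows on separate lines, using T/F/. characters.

Step 1: 3 trees catch fire, 1 burn out
  TTTTTT
  TTTTTT
  TTT.TT
  TTF.TT
  TF.FTT
  TT.TTT
Step 2: 6 trees catch fire, 3 burn out
  TTTTTT
  TTTTTT
  TTF.TT
  TF..TT
  F...FT
  TF.FTT
Step 3: 7 trees catch fire, 6 burn out
  TTTTTT
  TTFTTT
  TF..TT
  F...FT
  .....F
  F...FT
Step 4: 7 trees catch fire, 7 burn out
  TTFTTT
  TF.FTT
  F...FT
  .....F
  ......
  .....F

TTFTTT
TF.FTT
F...FT
.....F
......
.....F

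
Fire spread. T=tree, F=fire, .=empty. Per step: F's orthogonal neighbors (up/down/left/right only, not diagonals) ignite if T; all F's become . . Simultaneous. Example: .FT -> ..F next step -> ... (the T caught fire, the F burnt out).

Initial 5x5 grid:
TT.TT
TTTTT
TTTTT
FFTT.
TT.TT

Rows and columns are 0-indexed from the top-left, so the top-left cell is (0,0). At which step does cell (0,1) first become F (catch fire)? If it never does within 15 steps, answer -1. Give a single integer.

Step 1: cell (0,1)='T' (+5 fires, +2 burnt)
Step 2: cell (0,1)='T' (+4 fires, +5 burnt)
Step 3: cell (0,1)='F' (+5 fires, +4 burnt)
  -> target ignites at step 3
Step 4: cell (0,1)='.' (+3 fires, +5 burnt)
Step 5: cell (0,1)='.' (+2 fires, +3 burnt)
Step 6: cell (0,1)='.' (+1 fires, +2 burnt)
Step 7: cell (0,1)='.' (+0 fires, +1 burnt)
  fire out at step 7

3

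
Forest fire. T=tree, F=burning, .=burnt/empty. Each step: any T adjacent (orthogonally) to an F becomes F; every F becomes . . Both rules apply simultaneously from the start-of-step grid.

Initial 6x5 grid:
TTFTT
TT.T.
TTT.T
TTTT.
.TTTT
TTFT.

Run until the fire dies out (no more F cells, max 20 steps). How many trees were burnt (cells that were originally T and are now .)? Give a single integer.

Answer: 21

Derivation:
Step 1: +5 fires, +2 burnt (F count now 5)
Step 2: +8 fires, +5 burnt (F count now 8)
Step 3: +6 fires, +8 burnt (F count now 6)
Step 4: +2 fires, +6 burnt (F count now 2)
Step 5: +0 fires, +2 burnt (F count now 0)
Fire out after step 5
Initially T: 22, now '.': 29
Total burnt (originally-T cells now '.'): 21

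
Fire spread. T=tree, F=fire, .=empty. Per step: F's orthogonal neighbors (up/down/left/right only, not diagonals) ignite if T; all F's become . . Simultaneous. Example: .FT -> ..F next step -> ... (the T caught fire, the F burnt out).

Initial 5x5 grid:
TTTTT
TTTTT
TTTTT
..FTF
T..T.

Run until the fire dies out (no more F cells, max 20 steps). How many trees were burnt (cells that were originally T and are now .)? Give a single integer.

Answer: 17

Derivation:
Step 1: +3 fires, +2 burnt (F count now 3)
Step 2: +5 fires, +3 burnt (F count now 5)
Step 3: +5 fires, +5 burnt (F count now 5)
Step 4: +3 fires, +5 burnt (F count now 3)
Step 5: +1 fires, +3 burnt (F count now 1)
Step 6: +0 fires, +1 burnt (F count now 0)
Fire out after step 6
Initially T: 18, now '.': 24
Total burnt (originally-T cells now '.'): 17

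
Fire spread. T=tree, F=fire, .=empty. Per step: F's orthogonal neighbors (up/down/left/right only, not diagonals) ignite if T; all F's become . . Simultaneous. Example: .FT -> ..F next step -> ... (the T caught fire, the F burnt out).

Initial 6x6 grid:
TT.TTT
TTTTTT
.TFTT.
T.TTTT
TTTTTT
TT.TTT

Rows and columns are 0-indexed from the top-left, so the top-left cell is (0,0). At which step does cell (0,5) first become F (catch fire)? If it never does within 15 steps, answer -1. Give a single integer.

Step 1: cell (0,5)='T' (+4 fires, +1 burnt)
Step 2: cell (0,5)='T' (+5 fires, +4 burnt)
Step 3: cell (0,5)='T' (+7 fires, +5 burnt)
Step 4: cell (0,5)='T' (+8 fires, +7 burnt)
Step 5: cell (0,5)='F' (+5 fires, +8 burnt)
  -> target ignites at step 5
Step 6: cell (0,5)='.' (+1 fires, +5 burnt)
Step 7: cell (0,5)='.' (+0 fires, +1 burnt)
  fire out at step 7

5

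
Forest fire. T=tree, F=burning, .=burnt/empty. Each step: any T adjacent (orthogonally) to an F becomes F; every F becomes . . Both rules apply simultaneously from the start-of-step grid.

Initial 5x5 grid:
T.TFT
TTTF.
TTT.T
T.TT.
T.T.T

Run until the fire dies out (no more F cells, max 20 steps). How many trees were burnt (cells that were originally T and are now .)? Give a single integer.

Step 1: +3 fires, +2 burnt (F count now 3)
Step 2: +2 fires, +3 burnt (F count now 2)
Step 3: +3 fires, +2 burnt (F count now 3)
Step 4: +4 fires, +3 burnt (F count now 4)
Step 5: +1 fires, +4 burnt (F count now 1)
Step 6: +1 fires, +1 burnt (F count now 1)
Step 7: +0 fires, +1 burnt (F count now 0)
Fire out after step 7
Initially T: 16, now '.': 23
Total burnt (originally-T cells now '.'): 14

Answer: 14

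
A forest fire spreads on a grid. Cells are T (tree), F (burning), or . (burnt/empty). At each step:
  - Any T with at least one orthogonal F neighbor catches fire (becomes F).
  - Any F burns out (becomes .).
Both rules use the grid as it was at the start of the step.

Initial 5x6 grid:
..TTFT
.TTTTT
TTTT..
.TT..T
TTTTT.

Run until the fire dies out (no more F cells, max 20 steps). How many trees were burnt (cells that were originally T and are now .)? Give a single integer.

Answer: 19

Derivation:
Step 1: +3 fires, +1 burnt (F count now 3)
Step 2: +3 fires, +3 burnt (F count now 3)
Step 3: +2 fires, +3 burnt (F count now 2)
Step 4: +2 fires, +2 burnt (F count now 2)
Step 5: +2 fires, +2 burnt (F count now 2)
Step 6: +3 fires, +2 burnt (F count now 3)
Step 7: +2 fires, +3 burnt (F count now 2)
Step 8: +2 fires, +2 burnt (F count now 2)
Step 9: +0 fires, +2 burnt (F count now 0)
Fire out after step 9
Initially T: 20, now '.': 29
Total burnt (originally-T cells now '.'): 19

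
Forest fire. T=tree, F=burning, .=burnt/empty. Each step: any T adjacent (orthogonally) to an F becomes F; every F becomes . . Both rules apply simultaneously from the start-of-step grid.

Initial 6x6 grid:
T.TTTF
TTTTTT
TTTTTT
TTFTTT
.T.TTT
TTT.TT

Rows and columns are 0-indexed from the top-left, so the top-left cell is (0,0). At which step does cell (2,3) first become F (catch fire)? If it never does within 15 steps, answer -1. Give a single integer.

Step 1: cell (2,3)='T' (+5 fires, +2 burnt)
Step 2: cell (2,3)='F' (+10 fires, +5 burnt)
  -> target ignites at step 2
Step 3: cell (2,3)='.' (+8 fires, +10 burnt)
Step 4: cell (2,3)='.' (+5 fires, +8 burnt)
Step 5: cell (2,3)='.' (+2 fires, +5 burnt)
Step 6: cell (2,3)='.' (+0 fires, +2 burnt)
  fire out at step 6

2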